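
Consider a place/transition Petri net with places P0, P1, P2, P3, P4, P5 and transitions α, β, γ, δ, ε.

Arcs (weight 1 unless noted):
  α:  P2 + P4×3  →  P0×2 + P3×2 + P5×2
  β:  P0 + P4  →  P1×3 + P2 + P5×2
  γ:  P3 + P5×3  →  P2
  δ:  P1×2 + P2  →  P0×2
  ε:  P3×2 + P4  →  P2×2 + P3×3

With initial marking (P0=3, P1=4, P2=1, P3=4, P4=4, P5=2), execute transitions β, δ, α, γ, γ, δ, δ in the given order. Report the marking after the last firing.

(P0=10, P1=1, P2=0, P3=4, P4=0, P5=0)

step 1: fire β:  (P0=3, P1=4, P2=1, P3=4, P4=4, P5=2) → (P0=2, P1=7, P2=2, P3=4, P4=3, P5=4)
step 2: fire δ:  (P0=2, P1=7, P2=2, P3=4, P4=3, P5=4) → (P0=4, P1=5, P2=1, P3=4, P4=3, P5=4)
step 3: fire α:  (P0=4, P1=5, P2=1, P3=4, P4=3, P5=4) → (P0=6, P1=5, P2=0, P3=6, P4=0, P5=6)
step 4: fire γ:  (P0=6, P1=5, P2=0, P3=6, P4=0, P5=6) → (P0=6, P1=5, P2=1, P3=5, P4=0, P5=3)
step 5: fire γ:  (P0=6, P1=5, P2=1, P3=5, P4=0, P5=3) → (P0=6, P1=5, P2=2, P3=4, P4=0, P5=0)
step 6: fire δ:  (P0=6, P1=5, P2=2, P3=4, P4=0, P5=0) → (P0=8, P1=3, P2=1, P3=4, P4=0, P5=0)
step 7: fire δ:  (P0=8, P1=3, P2=1, P3=4, P4=0, P5=0) → (P0=10, P1=1, P2=0, P3=4, P4=0, P5=0)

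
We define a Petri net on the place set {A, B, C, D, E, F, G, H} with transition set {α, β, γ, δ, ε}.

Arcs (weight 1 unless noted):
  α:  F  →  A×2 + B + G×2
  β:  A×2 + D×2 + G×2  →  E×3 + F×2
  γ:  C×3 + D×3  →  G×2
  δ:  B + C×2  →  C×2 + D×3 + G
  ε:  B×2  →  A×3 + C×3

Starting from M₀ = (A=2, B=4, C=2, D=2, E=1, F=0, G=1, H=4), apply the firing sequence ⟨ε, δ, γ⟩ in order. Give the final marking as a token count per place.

(A=5, B=1, C=2, D=2, E=1, F=0, G=4, H=4)

step 1: fire ε:  (A=2, B=4, C=2, D=2, E=1, F=0, G=1, H=4) → (A=5, B=2, C=5, D=2, E=1, F=0, G=1, H=4)
step 2: fire δ:  (A=5, B=2, C=5, D=2, E=1, F=0, G=1, H=4) → (A=5, B=1, C=5, D=5, E=1, F=0, G=2, H=4)
step 3: fire γ:  (A=5, B=1, C=5, D=5, E=1, F=0, G=2, H=4) → (A=5, B=1, C=2, D=2, E=1, F=0, G=4, H=4)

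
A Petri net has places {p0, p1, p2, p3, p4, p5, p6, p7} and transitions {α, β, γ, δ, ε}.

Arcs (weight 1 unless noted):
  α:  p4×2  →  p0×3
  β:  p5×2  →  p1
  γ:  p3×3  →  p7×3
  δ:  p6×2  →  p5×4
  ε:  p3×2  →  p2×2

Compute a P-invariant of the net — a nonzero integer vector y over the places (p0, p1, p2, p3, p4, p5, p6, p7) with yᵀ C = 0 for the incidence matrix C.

Incidence matrix C (rows=places, cols=transitions):
        α    β    γ    δ    ε
   p0   3    0    0    0    0
   p1   0    1    0    0    0
   p2   0    0    0    0    2
   p3   0    0   -3    0   -2
   p4  -2    0    0    0    0
   p5   0   -2    0    4    0
   p6   0    0    0   -2    0
   p7   0    0    3    0    0

Candidate y = [2, 0, 0, 0, 3, 0, 0, 0]; check y·C column-wise:
  col α: 2·3 + 3·-2 = 0
  col β: 2·0 + 0·1 + 3·0 + 0·-2 = 0
  col γ: 2·0 + 0·-3 + 3·0 + 0·3 = 0
  col δ: 2·0 + 3·0 + 0·4 + 0·-2 = 0
  col ε: 2·0 + 0·2 + 0·-2 + 3·0 = 0

y = (p0:2, p1:0, p2:0, p3:0, p4:3, p5:0, p6:0, p7:0)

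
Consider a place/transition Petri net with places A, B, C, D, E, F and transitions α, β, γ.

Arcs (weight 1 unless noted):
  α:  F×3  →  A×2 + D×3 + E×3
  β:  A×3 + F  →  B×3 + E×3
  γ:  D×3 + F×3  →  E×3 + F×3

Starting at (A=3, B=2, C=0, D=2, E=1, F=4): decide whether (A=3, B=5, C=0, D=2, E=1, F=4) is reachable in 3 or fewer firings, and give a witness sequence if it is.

depth 0: 1 marking
depth 1: 3 markings reached so far
depth 2: 4 markings reached so far
depth 3: 4 markings reached so far
(frontier empty at depth 3; search complete)
target is not among the 4 markings reachable within 3 steps

NO — not reachable within 3 firings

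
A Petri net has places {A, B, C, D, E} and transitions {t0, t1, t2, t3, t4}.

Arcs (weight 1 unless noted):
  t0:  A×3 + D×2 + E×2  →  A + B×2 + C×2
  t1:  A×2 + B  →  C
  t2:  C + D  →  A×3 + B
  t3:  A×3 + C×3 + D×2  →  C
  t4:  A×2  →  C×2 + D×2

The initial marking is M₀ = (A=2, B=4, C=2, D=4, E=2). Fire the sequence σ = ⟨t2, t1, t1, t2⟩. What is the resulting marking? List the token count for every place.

(A=4, B=4, C=2, D=2, E=2)

step 1: fire t2:  (A=2, B=4, C=2, D=4, E=2) → (A=5, B=5, C=1, D=3, E=2)
step 2: fire t1:  (A=5, B=5, C=1, D=3, E=2) → (A=3, B=4, C=2, D=3, E=2)
step 3: fire t1:  (A=3, B=4, C=2, D=3, E=2) → (A=1, B=3, C=3, D=3, E=2)
step 4: fire t2:  (A=1, B=3, C=3, D=3, E=2) → (A=4, B=4, C=2, D=2, E=2)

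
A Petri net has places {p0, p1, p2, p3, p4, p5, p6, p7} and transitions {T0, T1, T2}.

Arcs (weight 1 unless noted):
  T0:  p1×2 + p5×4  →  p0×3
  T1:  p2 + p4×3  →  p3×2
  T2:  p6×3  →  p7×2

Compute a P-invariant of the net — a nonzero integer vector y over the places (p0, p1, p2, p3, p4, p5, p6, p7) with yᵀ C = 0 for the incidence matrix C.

y = (p0:2, p1:3, p2:0, p3:0, p4:0, p5:0, p6:0, p7:0)

Incidence matrix C (rows=places, cols=transitions):
       T0   T1   T2
   p0   3    0    0
   p1  -2    0    0
   p2   0   -1    0
   p3   0    2    0
   p4   0   -3    0
   p5  -4    0    0
   p6   0    0   -3
   p7   0    0    2

Candidate y = [2, 3, 0, 0, 0, 0, 0, 0]; check y·C column-wise:
  col T0: 2·3 + 3·-2 + 0·-4 = 0
  col T1: 2·0 + 3·0 + 0·-1 + 0·2 + 0·-3 = 0
  col T2: 2·0 + 3·0 + 0·-3 + 0·2 = 0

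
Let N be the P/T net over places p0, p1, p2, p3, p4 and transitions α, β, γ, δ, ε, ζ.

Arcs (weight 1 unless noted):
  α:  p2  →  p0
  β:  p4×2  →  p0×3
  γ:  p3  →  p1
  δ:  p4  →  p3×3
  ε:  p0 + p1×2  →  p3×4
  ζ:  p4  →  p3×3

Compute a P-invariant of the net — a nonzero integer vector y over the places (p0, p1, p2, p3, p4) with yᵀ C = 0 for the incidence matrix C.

y = (p0:2, p1:1, p2:2, p3:1, p4:3)

Incidence matrix C (rows=places, cols=transitions):
        α    β    γ    δ    ε    ζ
   p0   1    3    0    0   -1    0
   p1   0    0    1    0   -2    0
   p2  -1    0    0    0    0    0
   p3   0    0   -1    3    4    3
   p4   0   -2    0   -1    0   -1

Candidate y = [2, 1, 2, 1, 3]; check y·C column-wise:
  col α: 2·1 + 1·0 + 2·-1 + 1·0 + 3·0 = 0
  col β: 2·3 + 1·0 + 2·0 + 1·0 + 3·-2 = 0
  col γ: 2·0 + 1·1 + 2·0 + 1·-1 + 3·0 = 0
  col δ: 2·0 + 1·0 + 2·0 + 1·3 + 3·-1 = 0
  col ε: 2·-1 + 1·-2 + 2·0 + 1·4 + 3·0 = 0
  col ζ: 2·0 + 1·0 + 2·0 + 1·3 + 3·-1 = 0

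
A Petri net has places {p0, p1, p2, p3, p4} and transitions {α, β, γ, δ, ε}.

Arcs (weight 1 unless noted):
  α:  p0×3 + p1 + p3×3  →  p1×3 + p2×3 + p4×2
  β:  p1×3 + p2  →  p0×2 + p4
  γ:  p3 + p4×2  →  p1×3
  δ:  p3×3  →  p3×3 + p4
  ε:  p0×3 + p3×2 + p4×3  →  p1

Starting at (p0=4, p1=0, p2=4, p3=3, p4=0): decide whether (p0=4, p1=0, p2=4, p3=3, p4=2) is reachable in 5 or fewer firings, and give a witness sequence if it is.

YES — reachable via ⟨δ, δ⟩ (2 firings)

step 1: fire δ:  (p0=4, p1=0, p2=4, p3=3, p4=0) → (p0=4, p1=0, p2=4, p3=3, p4=1)
step 2: fire δ:  (p0=4, p1=0, p2=4, p3=3, p4=1) → (p0=4, p1=0, p2=4, p3=3, p4=2)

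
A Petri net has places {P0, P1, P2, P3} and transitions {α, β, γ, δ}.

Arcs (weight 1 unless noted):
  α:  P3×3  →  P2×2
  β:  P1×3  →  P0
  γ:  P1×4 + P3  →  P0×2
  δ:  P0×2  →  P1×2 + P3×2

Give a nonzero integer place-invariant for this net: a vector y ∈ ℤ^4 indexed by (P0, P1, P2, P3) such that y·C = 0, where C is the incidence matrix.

Incidence matrix C (rows=places, cols=transitions):
        α    β    γ    δ
   P0   0    1    2   -2
   P1   0   -3   -4    2
   P2   2    0    0    0
   P3  -3    0   -1    2

Candidate y = [3, 1, 3, 2]; check y·C column-wise:
  col α: 3·0 + 1·0 + 3·2 + 2·-3 = 0
  col β: 3·1 + 1·-3 + 3·0 + 2·0 = 0
  col γ: 3·2 + 1·-4 + 3·0 + 2·-1 = 0
  col δ: 3·-2 + 1·2 + 3·0 + 2·2 = 0

y = (P0:3, P1:1, P2:3, P3:2)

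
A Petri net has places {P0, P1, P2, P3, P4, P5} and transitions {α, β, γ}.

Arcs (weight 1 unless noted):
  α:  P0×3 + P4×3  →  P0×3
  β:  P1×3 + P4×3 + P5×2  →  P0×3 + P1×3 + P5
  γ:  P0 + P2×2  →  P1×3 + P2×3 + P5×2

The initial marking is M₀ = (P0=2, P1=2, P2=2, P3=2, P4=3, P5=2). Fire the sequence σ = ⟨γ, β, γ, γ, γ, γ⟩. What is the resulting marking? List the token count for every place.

(P0=0, P1=17, P2=7, P3=2, P4=0, P5=11)

step 1: fire γ:  (P0=2, P1=2, P2=2, P3=2, P4=3, P5=2) → (P0=1, P1=5, P2=3, P3=2, P4=3, P5=4)
step 2: fire β:  (P0=1, P1=5, P2=3, P3=2, P4=3, P5=4) → (P0=4, P1=5, P2=3, P3=2, P4=0, P5=3)
step 3: fire γ:  (P0=4, P1=5, P2=3, P3=2, P4=0, P5=3) → (P0=3, P1=8, P2=4, P3=2, P4=0, P5=5)
step 4: fire γ:  (P0=3, P1=8, P2=4, P3=2, P4=0, P5=5) → (P0=2, P1=11, P2=5, P3=2, P4=0, P5=7)
step 5: fire γ:  (P0=2, P1=11, P2=5, P3=2, P4=0, P5=7) → (P0=1, P1=14, P2=6, P3=2, P4=0, P5=9)
step 6: fire γ:  (P0=1, P1=14, P2=6, P3=2, P4=0, P5=9) → (P0=0, P1=17, P2=7, P3=2, P4=0, P5=11)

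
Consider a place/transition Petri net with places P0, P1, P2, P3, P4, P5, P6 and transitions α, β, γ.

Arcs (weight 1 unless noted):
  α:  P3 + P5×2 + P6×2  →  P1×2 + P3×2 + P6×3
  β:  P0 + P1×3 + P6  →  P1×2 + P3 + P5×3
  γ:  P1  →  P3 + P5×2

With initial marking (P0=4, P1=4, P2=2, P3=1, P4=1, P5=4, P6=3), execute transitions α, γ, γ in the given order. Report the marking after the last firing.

(P0=4, P1=4, P2=2, P3=4, P4=1, P5=6, P6=4)

step 1: fire α:  (P0=4, P1=4, P2=2, P3=1, P4=1, P5=4, P6=3) → (P0=4, P1=6, P2=2, P3=2, P4=1, P5=2, P6=4)
step 2: fire γ:  (P0=4, P1=6, P2=2, P3=2, P4=1, P5=2, P6=4) → (P0=4, P1=5, P2=2, P3=3, P4=1, P5=4, P6=4)
step 3: fire γ:  (P0=4, P1=5, P2=2, P3=3, P4=1, P5=4, P6=4) → (P0=4, P1=4, P2=2, P3=4, P4=1, P5=6, P6=4)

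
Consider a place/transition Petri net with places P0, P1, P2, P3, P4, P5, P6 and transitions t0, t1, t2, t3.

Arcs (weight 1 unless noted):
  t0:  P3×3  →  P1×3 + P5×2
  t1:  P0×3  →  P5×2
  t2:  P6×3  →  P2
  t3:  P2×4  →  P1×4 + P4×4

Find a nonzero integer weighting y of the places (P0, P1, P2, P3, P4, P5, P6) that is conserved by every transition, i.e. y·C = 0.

y = (P0:0, P1:1, P2:0, P3:1, P4:-1, P5:0, P6:0)

Incidence matrix C (rows=places, cols=transitions):
       t0   t1   t2   t3
   P0   0   -3    0    0
   P1   3    0    0    4
   P2   0    0    1   -4
   P3  -3    0    0    0
   P4   0    0    0    4
   P5   2    2    0    0
   P6   0    0   -3    0

Candidate y = [0, 1, 0, 1, -1, 0, 0]; check y·C column-wise:
  col t0: 1·3 + 1·-3 + -1·0 + 0·2 = 0
  col t1: 0·-3 + 1·0 + 1·0 + -1·0 + 0·2 = 0
  col t2: 1·0 + 0·1 + 1·0 + -1·0 + 0·-3 = 0
  col t3: 1·4 + 0·-4 + 1·0 + -1·4 = 0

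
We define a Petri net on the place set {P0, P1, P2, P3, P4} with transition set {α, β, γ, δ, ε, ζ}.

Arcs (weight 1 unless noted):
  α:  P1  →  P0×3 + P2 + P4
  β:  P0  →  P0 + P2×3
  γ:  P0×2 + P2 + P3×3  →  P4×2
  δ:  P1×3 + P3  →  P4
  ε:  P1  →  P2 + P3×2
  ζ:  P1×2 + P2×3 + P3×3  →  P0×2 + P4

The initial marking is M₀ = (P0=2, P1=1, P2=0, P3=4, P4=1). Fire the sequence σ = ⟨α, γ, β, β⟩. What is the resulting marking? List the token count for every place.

(P0=3, P1=0, P2=6, P3=1, P4=4)

step 1: fire α:  (P0=2, P1=1, P2=0, P3=4, P4=1) → (P0=5, P1=0, P2=1, P3=4, P4=2)
step 2: fire γ:  (P0=5, P1=0, P2=1, P3=4, P4=2) → (P0=3, P1=0, P2=0, P3=1, P4=4)
step 3: fire β:  (P0=3, P1=0, P2=0, P3=1, P4=4) → (P0=3, P1=0, P2=3, P3=1, P4=4)
step 4: fire β:  (P0=3, P1=0, P2=3, P3=1, P4=4) → (P0=3, P1=0, P2=6, P3=1, P4=4)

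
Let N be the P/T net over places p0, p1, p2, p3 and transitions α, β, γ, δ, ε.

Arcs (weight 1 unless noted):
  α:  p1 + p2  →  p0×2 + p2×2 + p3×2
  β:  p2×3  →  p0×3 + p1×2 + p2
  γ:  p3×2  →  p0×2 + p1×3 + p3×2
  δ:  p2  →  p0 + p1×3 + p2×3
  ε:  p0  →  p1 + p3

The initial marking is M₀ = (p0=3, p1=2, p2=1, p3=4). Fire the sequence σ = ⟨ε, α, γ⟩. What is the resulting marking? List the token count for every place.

step 1: fire ε:  (p0=3, p1=2, p2=1, p3=4) → (p0=2, p1=3, p2=1, p3=5)
step 2: fire α:  (p0=2, p1=3, p2=1, p3=5) → (p0=4, p1=2, p2=2, p3=7)
step 3: fire γ:  (p0=4, p1=2, p2=2, p3=7) → (p0=6, p1=5, p2=2, p3=7)

(p0=6, p1=5, p2=2, p3=7)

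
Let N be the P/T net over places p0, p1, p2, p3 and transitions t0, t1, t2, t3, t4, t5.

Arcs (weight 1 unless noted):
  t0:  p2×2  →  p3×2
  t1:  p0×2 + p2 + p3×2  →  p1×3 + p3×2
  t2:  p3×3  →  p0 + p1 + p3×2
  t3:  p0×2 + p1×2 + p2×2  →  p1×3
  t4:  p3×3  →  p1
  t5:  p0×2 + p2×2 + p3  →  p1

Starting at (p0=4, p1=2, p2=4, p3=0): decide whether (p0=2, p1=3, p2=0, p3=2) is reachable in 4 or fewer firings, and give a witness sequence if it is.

step 1: fire t0:  (p0=4, p1=2, p2=4, p3=0) → (p0=4, p1=2, p2=2, p3=2)
step 2: fire t3:  (p0=4, p1=2, p2=2, p3=2) → (p0=2, p1=3, p2=0, p3=2)

YES — reachable via ⟨t0, t3⟩ (2 firings)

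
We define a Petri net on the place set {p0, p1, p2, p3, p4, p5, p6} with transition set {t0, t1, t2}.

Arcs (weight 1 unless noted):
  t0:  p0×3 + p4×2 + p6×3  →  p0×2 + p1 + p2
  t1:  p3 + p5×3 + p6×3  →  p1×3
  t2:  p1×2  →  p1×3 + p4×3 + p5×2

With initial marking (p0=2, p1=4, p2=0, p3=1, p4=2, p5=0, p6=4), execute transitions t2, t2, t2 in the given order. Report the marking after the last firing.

(p0=2, p1=7, p2=0, p3=1, p4=11, p5=6, p6=4)

step 1: fire t2:  (p0=2, p1=4, p2=0, p3=1, p4=2, p5=0, p6=4) → (p0=2, p1=5, p2=0, p3=1, p4=5, p5=2, p6=4)
step 2: fire t2:  (p0=2, p1=5, p2=0, p3=1, p4=5, p5=2, p6=4) → (p0=2, p1=6, p2=0, p3=1, p4=8, p5=4, p6=4)
step 3: fire t2:  (p0=2, p1=6, p2=0, p3=1, p4=8, p5=4, p6=4) → (p0=2, p1=7, p2=0, p3=1, p4=11, p5=6, p6=4)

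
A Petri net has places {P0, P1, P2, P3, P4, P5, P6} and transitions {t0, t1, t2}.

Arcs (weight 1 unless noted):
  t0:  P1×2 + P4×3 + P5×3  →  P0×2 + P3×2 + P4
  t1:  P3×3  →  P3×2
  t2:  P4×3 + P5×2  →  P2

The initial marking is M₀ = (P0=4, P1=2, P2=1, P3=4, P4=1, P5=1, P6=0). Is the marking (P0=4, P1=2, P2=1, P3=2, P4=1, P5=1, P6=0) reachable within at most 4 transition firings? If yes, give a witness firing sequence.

YES — reachable via ⟨t1, t1⟩ (2 firings)

step 1: fire t1:  (P0=4, P1=2, P2=1, P3=4, P4=1, P5=1, P6=0) → (P0=4, P1=2, P2=1, P3=3, P4=1, P5=1, P6=0)
step 2: fire t1:  (P0=4, P1=2, P2=1, P3=3, P4=1, P5=1, P6=0) → (P0=4, P1=2, P2=1, P3=2, P4=1, P5=1, P6=0)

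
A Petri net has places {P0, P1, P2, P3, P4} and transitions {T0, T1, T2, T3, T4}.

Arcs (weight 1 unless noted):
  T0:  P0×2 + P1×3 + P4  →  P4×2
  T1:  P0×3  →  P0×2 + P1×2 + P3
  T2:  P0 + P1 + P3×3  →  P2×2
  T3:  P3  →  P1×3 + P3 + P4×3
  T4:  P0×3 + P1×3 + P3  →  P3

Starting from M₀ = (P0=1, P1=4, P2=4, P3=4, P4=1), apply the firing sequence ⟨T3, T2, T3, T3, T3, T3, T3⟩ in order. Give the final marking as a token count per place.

step 1: fire T3:  (P0=1, P1=4, P2=4, P3=4, P4=1) → (P0=1, P1=7, P2=4, P3=4, P4=4)
step 2: fire T2:  (P0=1, P1=7, P2=4, P3=4, P4=4) → (P0=0, P1=6, P2=6, P3=1, P4=4)
step 3: fire T3:  (P0=0, P1=6, P2=6, P3=1, P4=4) → (P0=0, P1=9, P2=6, P3=1, P4=7)
step 4: fire T3:  (P0=0, P1=9, P2=6, P3=1, P4=7) → (P0=0, P1=12, P2=6, P3=1, P4=10)
step 5: fire T3:  (P0=0, P1=12, P2=6, P3=1, P4=10) → (P0=0, P1=15, P2=6, P3=1, P4=13)
step 6: fire T3:  (P0=0, P1=15, P2=6, P3=1, P4=13) → (P0=0, P1=18, P2=6, P3=1, P4=16)
step 7: fire T3:  (P0=0, P1=18, P2=6, P3=1, P4=16) → (P0=0, P1=21, P2=6, P3=1, P4=19)

(P0=0, P1=21, P2=6, P3=1, P4=19)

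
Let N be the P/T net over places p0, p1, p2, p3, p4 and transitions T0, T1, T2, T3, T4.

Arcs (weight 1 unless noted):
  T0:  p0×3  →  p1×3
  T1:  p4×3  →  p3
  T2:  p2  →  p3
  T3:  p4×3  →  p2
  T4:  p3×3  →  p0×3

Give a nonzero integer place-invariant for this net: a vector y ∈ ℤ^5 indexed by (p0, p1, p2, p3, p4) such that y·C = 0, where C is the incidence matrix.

Incidence matrix C (rows=places, cols=transitions):
       T0   T1   T2   T3   T4
   p0  -3    0    0    0    3
   p1   3    0    0    0    0
   p2   0    0   -1    1    0
   p3   0    1    1    0   -3
   p4   0   -3    0   -3    0

Candidate y = [3, 3, 3, 3, 1]; check y·C column-wise:
  col T0: 3·-3 + 3·3 + 3·0 + 3·0 + 1·0 = 0
  col T1: 3·0 + 3·0 + 3·0 + 3·1 + 1·-3 = 0
  col T2: 3·0 + 3·0 + 3·-1 + 3·1 + 1·0 = 0
  col T3: 3·0 + 3·0 + 3·1 + 3·0 + 1·-3 = 0
  col T4: 3·3 + 3·0 + 3·0 + 3·-3 + 1·0 = 0

y = (p0:3, p1:3, p2:3, p3:3, p4:1)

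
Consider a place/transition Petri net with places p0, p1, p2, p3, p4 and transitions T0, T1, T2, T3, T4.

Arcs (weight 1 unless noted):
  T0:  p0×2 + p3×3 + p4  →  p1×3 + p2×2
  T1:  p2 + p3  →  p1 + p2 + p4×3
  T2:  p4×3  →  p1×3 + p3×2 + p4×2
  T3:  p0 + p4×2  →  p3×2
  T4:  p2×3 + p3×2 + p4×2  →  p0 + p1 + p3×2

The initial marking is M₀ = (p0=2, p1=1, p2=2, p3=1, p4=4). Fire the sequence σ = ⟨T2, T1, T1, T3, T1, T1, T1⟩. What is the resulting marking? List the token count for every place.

(p0=1, p1=9, p2=2, p3=0, p4=16)

step 1: fire T2:  (p0=2, p1=1, p2=2, p3=1, p4=4) → (p0=2, p1=4, p2=2, p3=3, p4=3)
step 2: fire T1:  (p0=2, p1=4, p2=2, p3=3, p4=3) → (p0=2, p1=5, p2=2, p3=2, p4=6)
step 3: fire T1:  (p0=2, p1=5, p2=2, p3=2, p4=6) → (p0=2, p1=6, p2=2, p3=1, p4=9)
step 4: fire T3:  (p0=2, p1=6, p2=2, p3=1, p4=9) → (p0=1, p1=6, p2=2, p3=3, p4=7)
step 5: fire T1:  (p0=1, p1=6, p2=2, p3=3, p4=7) → (p0=1, p1=7, p2=2, p3=2, p4=10)
step 6: fire T1:  (p0=1, p1=7, p2=2, p3=2, p4=10) → (p0=1, p1=8, p2=2, p3=1, p4=13)
step 7: fire T1:  (p0=1, p1=8, p2=2, p3=1, p4=13) → (p0=1, p1=9, p2=2, p3=0, p4=16)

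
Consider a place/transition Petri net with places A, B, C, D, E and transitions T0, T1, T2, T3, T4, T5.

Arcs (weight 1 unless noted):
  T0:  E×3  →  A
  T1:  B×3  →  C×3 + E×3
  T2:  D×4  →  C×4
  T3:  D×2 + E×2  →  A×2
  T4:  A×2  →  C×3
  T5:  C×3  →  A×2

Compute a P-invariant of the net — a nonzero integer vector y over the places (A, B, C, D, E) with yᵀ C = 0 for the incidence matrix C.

y = (A:3, B:3, C:2, D:2, E:1)

Incidence matrix C (rows=places, cols=transitions):
       T0   T1   T2   T3   T4   T5
    A   1    0    0    2   -2    2
    B   0   -3    0    0    0    0
    C   0    3    4    0    3   -3
    D   0    0   -4   -2    0    0
    E  -3    3    0   -2    0    0

Candidate y = [3, 3, 2, 2, 1]; check y·C column-wise:
  col T0: 3·1 + 3·0 + 2·0 + 2·0 + 1·-3 = 0
  col T1: 3·0 + 3·-3 + 2·3 + 2·0 + 1·3 = 0
  col T2: 3·0 + 3·0 + 2·4 + 2·-4 + 1·0 = 0
  col T3: 3·2 + 3·0 + 2·0 + 2·-2 + 1·-2 = 0
  col T4: 3·-2 + 3·0 + 2·3 + 2·0 + 1·0 = 0
  col T5: 3·2 + 3·0 + 2·-3 + 2·0 + 1·0 = 0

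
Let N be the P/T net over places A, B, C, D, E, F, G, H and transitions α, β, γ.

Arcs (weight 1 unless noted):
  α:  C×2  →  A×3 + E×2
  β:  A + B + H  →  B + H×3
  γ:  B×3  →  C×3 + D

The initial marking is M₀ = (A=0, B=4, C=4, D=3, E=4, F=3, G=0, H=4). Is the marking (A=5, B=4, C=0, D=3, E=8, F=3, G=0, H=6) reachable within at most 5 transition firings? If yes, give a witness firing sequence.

step 1: fire α:  (A=0, B=4, C=4, D=3, E=4, F=3, G=0, H=4) → (A=3, B=4, C=2, D=3, E=6, F=3, G=0, H=4)
step 2: fire α:  (A=3, B=4, C=2, D=3, E=6, F=3, G=0, H=4) → (A=6, B=4, C=0, D=3, E=8, F=3, G=0, H=4)
step 3: fire β:  (A=6, B=4, C=0, D=3, E=8, F=3, G=0, H=4) → (A=5, B=4, C=0, D=3, E=8, F=3, G=0, H=6)

YES — reachable via ⟨α, α, β⟩ (3 firings)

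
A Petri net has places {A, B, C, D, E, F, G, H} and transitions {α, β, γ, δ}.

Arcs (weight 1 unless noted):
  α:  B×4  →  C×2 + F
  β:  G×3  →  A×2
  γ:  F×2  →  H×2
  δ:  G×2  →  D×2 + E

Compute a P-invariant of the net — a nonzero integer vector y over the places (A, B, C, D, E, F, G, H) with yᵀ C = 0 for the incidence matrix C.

Incidence matrix C (rows=places, cols=transitions):
        α    β    γ    δ
    A   0    2    0    0
    B  -4    0    0    0
    C   2    0    0    0
    D   0    0    0    2
    E   0    0    0    1
    F   1    0   -2    0
    G   0   -3    0   -2
    H   0    0    2    0

Candidate y = [0, 1, 2, 0, 0, 0, 0, 0]; check y·C column-wise:
  col α: 1·-4 + 2·2 + 0·1 = 0
  col β: 0·2 + 1·0 + 2·0 + 0·-3 = 0
  col γ: 1·0 + 2·0 + 0·-2 + 0·2 = 0
  col δ: 1·0 + 2·0 + 0·2 + 0·1 + 0·-2 = 0

y = (A:0, B:1, C:2, D:0, E:0, F:0, G:0, H:0)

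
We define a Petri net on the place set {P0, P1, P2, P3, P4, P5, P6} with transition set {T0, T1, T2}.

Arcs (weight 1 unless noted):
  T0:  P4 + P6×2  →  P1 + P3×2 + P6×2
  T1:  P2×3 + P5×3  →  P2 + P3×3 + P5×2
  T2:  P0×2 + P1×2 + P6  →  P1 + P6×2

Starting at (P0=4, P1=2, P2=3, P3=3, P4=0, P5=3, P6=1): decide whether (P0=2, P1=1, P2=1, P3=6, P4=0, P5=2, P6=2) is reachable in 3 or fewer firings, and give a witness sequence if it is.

step 1: fire T1:  (P0=4, P1=2, P2=3, P3=3, P4=0, P5=3, P6=1) → (P0=4, P1=2, P2=1, P3=6, P4=0, P5=2, P6=1)
step 2: fire T2:  (P0=4, P1=2, P2=1, P3=6, P4=0, P5=2, P6=1) → (P0=2, P1=1, P2=1, P3=6, P4=0, P5=2, P6=2)

YES — reachable via ⟨T1, T2⟩ (2 firings)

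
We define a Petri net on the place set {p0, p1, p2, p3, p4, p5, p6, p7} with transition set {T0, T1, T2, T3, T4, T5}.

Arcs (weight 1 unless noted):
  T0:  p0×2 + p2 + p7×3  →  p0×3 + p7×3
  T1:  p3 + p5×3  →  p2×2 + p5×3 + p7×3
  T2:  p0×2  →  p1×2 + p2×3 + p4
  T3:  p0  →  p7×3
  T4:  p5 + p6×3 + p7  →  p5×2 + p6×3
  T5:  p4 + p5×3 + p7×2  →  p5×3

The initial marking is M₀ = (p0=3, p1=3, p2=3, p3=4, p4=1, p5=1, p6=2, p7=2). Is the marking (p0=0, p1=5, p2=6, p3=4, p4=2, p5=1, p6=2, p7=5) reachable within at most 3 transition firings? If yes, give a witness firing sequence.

step 1: fire T2:  (p0=3, p1=3, p2=3, p3=4, p4=1, p5=1, p6=2, p7=2) → (p0=1, p1=5, p2=6, p3=4, p4=2, p5=1, p6=2, p7=2)
step 2: fire T3:  (p0=1, p1=5, p2=6, p3=4, p4=2, p5=1, p6=2, p7=2) → (p0=0, p1=5, p2=6, p3=4, p4=2, p5=1, p6=2, p7=5)

YES — reachable via ⟨T2, T3⟩ (2 firings)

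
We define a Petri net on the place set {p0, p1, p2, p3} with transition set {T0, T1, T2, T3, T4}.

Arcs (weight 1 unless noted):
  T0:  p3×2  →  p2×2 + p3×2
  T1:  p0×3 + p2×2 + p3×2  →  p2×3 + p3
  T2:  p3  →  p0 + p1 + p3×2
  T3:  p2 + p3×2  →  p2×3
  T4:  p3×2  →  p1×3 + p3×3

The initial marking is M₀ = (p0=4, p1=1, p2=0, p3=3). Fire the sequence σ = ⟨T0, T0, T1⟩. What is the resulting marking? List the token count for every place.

step 1: fire T0:  (p0=4, p1=1, p2=0, p3=3) → (p0=4, p1=1, p2=2, p3=3)
step 2: fire T0:  (p0=4, p1=1, p2=2, p3=3) → (p0=4, p1=1, p2=4, p3=3)
step 3: fire T1:  (p0=4, p1=1, p2=4, p3=3) → (p0=1, p1=1, p2=5, p3=2)

(p0=1, p1=1, p2=5, p3=2)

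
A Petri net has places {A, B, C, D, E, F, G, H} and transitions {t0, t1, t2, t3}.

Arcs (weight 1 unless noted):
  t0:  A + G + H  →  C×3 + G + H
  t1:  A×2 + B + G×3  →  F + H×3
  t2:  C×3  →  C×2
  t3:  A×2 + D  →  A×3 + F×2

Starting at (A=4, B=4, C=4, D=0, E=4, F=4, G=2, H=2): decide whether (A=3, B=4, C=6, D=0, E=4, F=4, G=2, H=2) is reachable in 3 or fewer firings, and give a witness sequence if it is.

step 1: fire t0:  (A=4, B=4, C=4, D=0, E=4, F=4, G=2, H=2) → (A=3, B=4, C=7, D=0, E=4, F=4, G=2, H=2)
step 2: fire t2:  (A=3, B=4, C=7, D=0, E=4, F=4, G=2, H=2) → (A=3, B=4, C=6, D=0, E=4, F=4, G=2, H=2)

YES — reachable via ⟨t0, t2⟩ (2 firings)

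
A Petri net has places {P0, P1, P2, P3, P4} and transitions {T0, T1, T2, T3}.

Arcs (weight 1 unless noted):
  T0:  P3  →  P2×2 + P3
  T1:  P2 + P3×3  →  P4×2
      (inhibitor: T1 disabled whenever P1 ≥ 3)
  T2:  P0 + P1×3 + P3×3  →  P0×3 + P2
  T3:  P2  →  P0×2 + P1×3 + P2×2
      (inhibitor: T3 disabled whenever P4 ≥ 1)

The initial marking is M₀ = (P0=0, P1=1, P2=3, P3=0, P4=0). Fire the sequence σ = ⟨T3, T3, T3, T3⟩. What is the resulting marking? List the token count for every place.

(P0=8, P1=13, P2=7, P3=0, P4=0)

step 1: fire T3:  (P0=0, P1=1, P2=3, P3=0, P4=0) → (P0=2, P1=4, P2=4, P3=0, P4=0)
step 2: fire T3:  (P0=2, P1=4, P2=4, P3=0, P4=0) → (P0=4, P1=7, P2=5, P3=0, P4=0)
step 3: fire T3:  (P0=4, P1=7, P2=5, P3=0, P4=0) → (P0=6, P1=10, P2=6, P3=0, P4=0)
step 4: fire T3:  (P0=6, P1=10, P2=6, P3=0, P4=0) → (P0=8, P1=13, P2=7, P3=0, P4=0)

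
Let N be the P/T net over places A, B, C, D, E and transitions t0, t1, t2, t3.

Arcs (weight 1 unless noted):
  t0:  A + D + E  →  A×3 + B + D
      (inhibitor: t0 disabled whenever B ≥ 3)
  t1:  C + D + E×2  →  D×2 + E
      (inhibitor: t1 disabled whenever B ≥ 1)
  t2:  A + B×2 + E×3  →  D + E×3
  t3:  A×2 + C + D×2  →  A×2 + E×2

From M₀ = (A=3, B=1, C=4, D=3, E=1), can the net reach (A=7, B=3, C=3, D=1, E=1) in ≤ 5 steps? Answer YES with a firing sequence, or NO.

step 1: fire t0:  (A=3, B=1, C=4, D=3, E=1) → (A=5, B=2, C=4, D=3, E=0)
step 2: fire t3:  (A=5, B=2, C=4, D=3, E=0) → (A=5, B=2, C=3, D=1, E=2)
step 3: fire t0:  (A=5, B=2, C=3, D=1, E=2) → (A=7, B=3, C=3, D=1, E=1)

YES — reachable via ⟨t0, t3, t0⟩ (3 firings)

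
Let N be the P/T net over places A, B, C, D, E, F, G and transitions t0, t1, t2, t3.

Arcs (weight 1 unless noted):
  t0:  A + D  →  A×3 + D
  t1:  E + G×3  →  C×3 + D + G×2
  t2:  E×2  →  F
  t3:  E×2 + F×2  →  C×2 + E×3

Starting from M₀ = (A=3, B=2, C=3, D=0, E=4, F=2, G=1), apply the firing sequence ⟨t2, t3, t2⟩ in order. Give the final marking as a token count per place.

step 1: fire t2:  (A=3, B=2, C=3, D=0, E=4, F=2, G=1) → (A=3, B=2, C=3, D=0, E=2, F=3, G=1)
step 2: fire t3:  (A=3, B=2, C=3, D=0, E=2, F=3, G=1) → (A=3, B=2, C=5, D=0, E=3, F=1, G=1)
step 3: fire t2:  (A=3, B=2, C=5, D=0, E=3, F=1, G=1) → (A=3, B=2, C=5, D=0, E=1, F=2, G=1)

(A=3, B=2, C=5, D=0, E=1, F=2, G=1)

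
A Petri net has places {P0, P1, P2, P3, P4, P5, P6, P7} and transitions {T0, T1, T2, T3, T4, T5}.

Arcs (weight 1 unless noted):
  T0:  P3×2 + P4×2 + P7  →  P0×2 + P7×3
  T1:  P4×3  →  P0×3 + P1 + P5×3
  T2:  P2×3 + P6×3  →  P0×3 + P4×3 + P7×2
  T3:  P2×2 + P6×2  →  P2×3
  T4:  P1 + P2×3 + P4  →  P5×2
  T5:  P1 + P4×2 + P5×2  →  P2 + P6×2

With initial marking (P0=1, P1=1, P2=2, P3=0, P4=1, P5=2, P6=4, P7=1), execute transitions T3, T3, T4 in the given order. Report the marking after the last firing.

step 1: fire T3:  (P0=1, P1=1, P2=2, P3=0, P4=1, P5=2, P6=4, P7=1) → (P0=1, P1=1, P2=3, P3=0, P4=1, P5=2, P6=2, P7=1)
step 2: fire T3:  (P0=1, P1=1, P2=3, P3=0, P4=1, P5=2, P6=2, P7=1) → (P0=1, P1=1, P2=4, P3=0, P4=1, P5=2, P6=0, P7=1)
step 3: fire T4:  (P0=1, P1=1, P2=4, P3=0, P4=1, P5=2, P6=0, P7=1) → (P0=1, P1=0, P2=1, P3=0, P4=0, P5=4, P6=0, P7=1)

(P0=1, P1=0, P2=1, P3=0, P4=0, P5=4, P6=0, P7=1)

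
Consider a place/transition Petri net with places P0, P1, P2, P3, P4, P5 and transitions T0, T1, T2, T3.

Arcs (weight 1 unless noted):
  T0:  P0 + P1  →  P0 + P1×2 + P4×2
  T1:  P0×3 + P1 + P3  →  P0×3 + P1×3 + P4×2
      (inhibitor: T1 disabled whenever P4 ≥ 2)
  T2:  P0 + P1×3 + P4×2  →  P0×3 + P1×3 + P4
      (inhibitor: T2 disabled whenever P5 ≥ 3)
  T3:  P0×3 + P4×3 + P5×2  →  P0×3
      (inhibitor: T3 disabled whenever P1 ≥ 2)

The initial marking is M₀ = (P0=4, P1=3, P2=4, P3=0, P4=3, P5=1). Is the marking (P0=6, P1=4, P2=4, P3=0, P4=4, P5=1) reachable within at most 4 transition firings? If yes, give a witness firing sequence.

YES — reachable via ⟨T0, T2⟩ (2 firings)

step 1: fire T0:  (P0=4, P1=3, P2=4, P3=0, P4=3, P5=1) → (P0=4, P1=4, P2=4, P3=0, P4=5, P5=1)
step 2: fire T2:  (P0=4, P1=4, P2=4, P3=0, P4=5, P5=1) → (P0=6, P1=4, P2=4, P3=0, P4=4, P5=1)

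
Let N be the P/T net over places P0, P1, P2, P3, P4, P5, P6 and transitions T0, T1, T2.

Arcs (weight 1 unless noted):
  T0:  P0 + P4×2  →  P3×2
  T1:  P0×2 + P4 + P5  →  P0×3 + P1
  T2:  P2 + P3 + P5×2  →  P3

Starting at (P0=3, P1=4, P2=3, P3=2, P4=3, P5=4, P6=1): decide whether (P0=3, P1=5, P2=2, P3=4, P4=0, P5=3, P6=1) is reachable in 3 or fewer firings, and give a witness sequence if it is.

depth 0: 1 marking
depth 1: 4 markings reached so far
depth 2: 9 markings reached so far
depth 3: 13 markings reached so far
target is not among the 13 markings reachable within 3 steps

NO — not reachable within 3 firings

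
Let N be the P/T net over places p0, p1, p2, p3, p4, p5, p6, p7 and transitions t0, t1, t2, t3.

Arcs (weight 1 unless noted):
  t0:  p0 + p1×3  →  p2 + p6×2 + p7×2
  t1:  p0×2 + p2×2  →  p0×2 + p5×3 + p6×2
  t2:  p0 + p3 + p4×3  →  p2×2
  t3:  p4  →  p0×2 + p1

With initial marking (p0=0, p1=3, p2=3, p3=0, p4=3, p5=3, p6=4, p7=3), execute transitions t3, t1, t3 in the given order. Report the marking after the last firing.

step 1: fire t3:  (p0=0, p1=3, p2=3, p3=0, p4=3, p5=3, p6=4, p7=3) → (p0=2, p1=4, p2=3, p3=0, p4=2, p5=3, p6=4, p7=3)
step 2: fire t1:  (p0=2, p1=4, p2=3, p3=0, p4=2, p5=3, p6=4, p7=3) → (p0=2, p1=4, p2=1, p3=0, p4=2, p5=6, p6=6, p7=3)
step 3: fire t3:  (p0=2, p1=4, p2=1, p3=0, p4=2, p5=6, p6=6, p7=3) → (p0=4, p1=5, p2=1, p3=0, p4=1, p5=6, p6=6, p7=3)

(p0=4, p1=5, p2=1, p3=0, p4=1, p5=6, p6=6, p7=3)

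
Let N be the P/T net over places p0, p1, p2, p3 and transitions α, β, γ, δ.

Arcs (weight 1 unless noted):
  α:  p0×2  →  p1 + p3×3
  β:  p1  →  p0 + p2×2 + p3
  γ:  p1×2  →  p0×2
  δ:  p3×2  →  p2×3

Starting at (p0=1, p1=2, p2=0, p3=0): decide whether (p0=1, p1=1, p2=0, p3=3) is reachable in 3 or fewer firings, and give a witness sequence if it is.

step 1: fire γ:  (p0=1, p1=2, p2=0, p3=0) → (p0=3, p1=0, p2=0, p3=0)
step 2: fire α:  (p0=3, p1=0, p2=0, p3=0) → (p0=1, p1=1, p2=0, p3=3)

YES — reachable via ⟨γ, α⟩ (2 firings)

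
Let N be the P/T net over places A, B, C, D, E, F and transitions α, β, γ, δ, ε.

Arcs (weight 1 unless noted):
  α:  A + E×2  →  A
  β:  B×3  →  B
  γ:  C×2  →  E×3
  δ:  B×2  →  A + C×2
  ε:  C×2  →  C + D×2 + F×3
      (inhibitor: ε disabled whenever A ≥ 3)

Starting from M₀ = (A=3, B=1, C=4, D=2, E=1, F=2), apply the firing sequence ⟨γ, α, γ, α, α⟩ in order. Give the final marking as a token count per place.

step 1: fire γ:  (A=3, B=1, C=4, D=2, E=1, F=2) → (A=3, B=1, C=2, D=2, E=4, F=2)
step 2: fire α:  (A=3, B=1, C=2, D=2, E=4, F=2) → (A=3, B=1, C=2, D=2, E=2, F=2)
step 3: fire γ:  (A=3, B=1, C=2, D=2, E=2, F=2) → (A=3, B=1, C=0, D=2, E=5, F=2)
step 4: fire α:  (A=3, B=1, C=0, D=2, E=5, F=2) → (A=3, B=1, C=0, D=2, E=3, F=2)
step 5: fire α:  (A=3, B=1, C=0, D=2, E=3, F=2) → (A=3, B=1, C=0, D=2, E=1, F=2)

(A=3, B=1, C=0, D=2, E=1, F=2)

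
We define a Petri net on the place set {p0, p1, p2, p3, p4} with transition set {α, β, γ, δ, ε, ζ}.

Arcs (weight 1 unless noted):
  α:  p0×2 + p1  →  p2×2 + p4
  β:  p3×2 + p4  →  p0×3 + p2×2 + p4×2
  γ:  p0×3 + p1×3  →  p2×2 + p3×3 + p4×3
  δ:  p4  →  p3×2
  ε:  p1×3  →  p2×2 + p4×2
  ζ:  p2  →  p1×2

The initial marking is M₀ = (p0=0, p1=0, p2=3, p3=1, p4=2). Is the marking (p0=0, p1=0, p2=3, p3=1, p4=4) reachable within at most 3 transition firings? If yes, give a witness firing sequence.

depth 0: 1 marking
depth 1: 3 markings reached so far
depth 2: 7 markings reached so far
depth 3: 13 markings reached so far
target is not among the 13 markings reachable within 3 steps

NO — not reachable within 3 firings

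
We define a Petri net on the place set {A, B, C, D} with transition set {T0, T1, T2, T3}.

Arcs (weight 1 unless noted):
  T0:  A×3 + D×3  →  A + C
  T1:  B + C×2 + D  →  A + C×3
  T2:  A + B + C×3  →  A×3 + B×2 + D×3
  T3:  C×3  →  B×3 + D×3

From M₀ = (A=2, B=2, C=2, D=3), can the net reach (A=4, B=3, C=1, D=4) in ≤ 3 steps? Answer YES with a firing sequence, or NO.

YES — reachable via ⟨T1, T1, T3⟩ (3 firings)

step 1: fire T1:  (A=2, B=2, C=2, D=3) → (A=3, B=1, C=3, D=2)
step 2: fire T1:  (A=3, B=1, C=3, D=2) → (A=4, B=0, C=4, D=1)
step 3: fire T3:  (A=4, B=0, C=4, D=1) → (A=4, B=3, C=1, D=4)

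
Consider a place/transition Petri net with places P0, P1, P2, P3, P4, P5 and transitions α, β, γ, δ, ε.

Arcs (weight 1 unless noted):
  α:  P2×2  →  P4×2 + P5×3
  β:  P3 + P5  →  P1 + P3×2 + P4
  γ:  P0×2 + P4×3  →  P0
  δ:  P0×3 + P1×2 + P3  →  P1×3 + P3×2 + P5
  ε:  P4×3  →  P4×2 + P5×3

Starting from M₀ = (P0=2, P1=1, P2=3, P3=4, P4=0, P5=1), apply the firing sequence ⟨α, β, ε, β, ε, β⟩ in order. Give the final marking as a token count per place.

step 1: fire α:  (P0=2, P1=1, P2=3, P3=4, P4=0, P5=1) → (P0=2, P1=1, P2=1, P3=4, P4=2, P5=4)
step 2: fire β:  (P0=2, P1=1, P2=1, P3=4, P4=2, P5=4) → (P0=2, P1=2, P2=1, P3=5, P4=3, P5=3)
step 3: fire ε:  (P0=2, P1=2, P2=1, P3=5, P4=3, P5=3) → (P0=2, P1=2, P2=1, P3=5, P4=2, P5=6)
step 4: fire β:  (P0=2, P1=2, P2=1, P3=5, P4=2, P5=6) → (P0=2, P1=3, P2=1, P3=6, P4=3, P5=5)
step 5: fire ε:  (P0=2, P1=3, P2=1, P3=6, P4=3, P5=5) → (P0=2, P1=3, P2=1, P3=6, P4=2, P5=8)
step 6: fire β:  (P0=2, P1=3, P2=1, P3=6, P4=2, P5=8) → (P0=2, P1=4, P2=1, P3=7, P4=3, P5=7)

(P0=2, P1=4, P2=1, P3=7, P4=3, P5=7)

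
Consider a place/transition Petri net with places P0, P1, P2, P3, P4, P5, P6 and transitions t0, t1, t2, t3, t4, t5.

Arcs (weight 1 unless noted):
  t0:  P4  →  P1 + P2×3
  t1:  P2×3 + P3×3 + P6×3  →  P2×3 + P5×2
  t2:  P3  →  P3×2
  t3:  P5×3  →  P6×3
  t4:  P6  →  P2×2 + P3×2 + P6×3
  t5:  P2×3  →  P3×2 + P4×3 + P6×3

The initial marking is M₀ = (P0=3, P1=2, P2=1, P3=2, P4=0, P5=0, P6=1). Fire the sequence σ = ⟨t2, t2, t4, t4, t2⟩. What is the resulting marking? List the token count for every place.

(P0=3, P1=2, P2=5, P3=9, P4=0, P5=0, P6=5)

step 1: fire t2:  (P0=3, P1=2, P2=1, P3=2, P4=0, P5=0, P6=1) → (P0=3, P1=2, P2=1, P3=3, P4=0, P5=0, P6=1)
step 2: fire t2:  (P0=3, P1=2, P2=1, P3=3, P4=0, P5=0, P6=1) → (P0=3, P1=2, P2=1, P3=4, P4=0, P5=0, P6=1)
step 3: fire t4:  (P0=3, P1=2, P2=1, P3=4, P4=0, P5=0, P6=1) → (P0=3, P1=2, P2=3, P3=6, P4=0, P5=0, P6=3)
step 4: fire t4:  (P0=3, P1=2, P2=3, P3=6, P4=0, P5=0, P6=3) → (P0=3, P1=2, P2=5, P3=8, P4=0, P5=0, P6=5)
step 5: fire t2:  (P0=3, P1=2, P2=5, P3=8, P4=0, P5=0, P6=5) → (P0=3, P1=2, P2=5, P3=9, P4=0, P5=0, P6=5)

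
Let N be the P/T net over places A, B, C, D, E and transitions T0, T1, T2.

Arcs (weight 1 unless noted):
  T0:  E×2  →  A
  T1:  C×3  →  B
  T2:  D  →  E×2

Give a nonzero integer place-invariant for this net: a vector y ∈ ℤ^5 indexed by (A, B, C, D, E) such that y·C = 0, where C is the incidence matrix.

Incidence matrix C (rows=places, cols=transitions):
       T0   T1   T2
    A   1    0    0
    B   0    1    0
    C   0   -3    0
    D   0    0   -1
    E  -2    0    2

Candidate y = [0, 3, 1, 0, 0]; check y·C column-wise:
  col T0: 0·1 + 3·0 + 1·0 + 0·-2 = 0
  col T1: 3·1 + 1·-3 = 0
  col T2: 3·0 + 1·0 + 0·-1 + 0·2 = 0

y = (A:0, B:3, C:1, D:0, E:0)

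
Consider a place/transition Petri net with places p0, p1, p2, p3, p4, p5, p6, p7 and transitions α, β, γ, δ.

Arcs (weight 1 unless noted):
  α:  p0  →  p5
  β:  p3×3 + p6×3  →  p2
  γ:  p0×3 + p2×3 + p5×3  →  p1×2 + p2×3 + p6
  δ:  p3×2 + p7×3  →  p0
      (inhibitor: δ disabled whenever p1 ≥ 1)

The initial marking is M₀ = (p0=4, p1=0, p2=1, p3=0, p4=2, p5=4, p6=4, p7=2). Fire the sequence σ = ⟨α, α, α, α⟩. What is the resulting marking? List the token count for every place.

step 1: fire α:  (p0=4, p1=0, p2=1, p3=0, p4=2, p5=4, p6=4, p7=2) → (p0=3, p1=0, p2=1, p3=0, p4=2, p5=5, p6=4, p7=2)
step 2: fire α:  (p0=3, p1=0, p2=1, p3=0, p4=2, p5=5, p6=4, p7=2) → (p0=2, p1=0, p2=1, p3=0, p4=2, p5=6, p6=4, p7=2)
step 3: fire α:  (p0=2, p1=0, p2=1, p3=0, p4=2, p5=6, p6=4, p7=2) → (p0=1, p1=0, p2=1, p3=0, p4=2, p5=7, p6=4, p7=2)
step 4: fire α:  (p0=1, p1=0, p2=1, p3=0, p4=2, p5=7, p6=4, p7=2) → (p0=0, p1=0, p2=1, p3=0, p4=2, p5=8, p6=4, p7=2)

(p0=0, p1=0, p2=1, p3=0, p4=2, p5=8, p6=4, p7=2)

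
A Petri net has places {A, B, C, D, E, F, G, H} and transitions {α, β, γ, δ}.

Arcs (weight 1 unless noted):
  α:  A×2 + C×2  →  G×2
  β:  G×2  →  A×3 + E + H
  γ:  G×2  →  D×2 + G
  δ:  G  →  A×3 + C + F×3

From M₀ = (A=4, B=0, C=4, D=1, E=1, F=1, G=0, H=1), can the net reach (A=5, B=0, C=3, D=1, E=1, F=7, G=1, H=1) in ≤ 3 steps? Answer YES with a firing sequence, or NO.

depth 0: 1 marking
depth 1: 2 markings reached so far
depth 2: 6 markings reached so far
depth 3: 11 markings reached so far
target is not among the 11 markings reachable within 3 steps

NO — not reachable within 3 firings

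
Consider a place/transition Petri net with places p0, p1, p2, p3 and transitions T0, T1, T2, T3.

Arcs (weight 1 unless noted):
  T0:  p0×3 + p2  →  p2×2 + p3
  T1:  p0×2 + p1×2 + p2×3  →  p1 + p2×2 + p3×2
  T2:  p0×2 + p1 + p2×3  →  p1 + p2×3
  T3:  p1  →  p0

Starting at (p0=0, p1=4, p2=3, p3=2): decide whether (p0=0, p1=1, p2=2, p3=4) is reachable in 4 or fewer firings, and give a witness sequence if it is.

YES — reachable via ⟨T3, T3, T1⟩ (3 firings)

step 1: fire T3:  (p0=0, p1=4, p2=3, p3=2) → (p0=1, p1=3, p2=3, p3=2)
step 2: fire T3:  (p0=1, p1=3, p2=3, p3=2) → (p0=2, p1=2, p2=3, p3=2)
step 3: fire T1:  (p0=2, p1=2, p2=3, p3=2) → (p0=0, p1=1, p2=2, p3=4)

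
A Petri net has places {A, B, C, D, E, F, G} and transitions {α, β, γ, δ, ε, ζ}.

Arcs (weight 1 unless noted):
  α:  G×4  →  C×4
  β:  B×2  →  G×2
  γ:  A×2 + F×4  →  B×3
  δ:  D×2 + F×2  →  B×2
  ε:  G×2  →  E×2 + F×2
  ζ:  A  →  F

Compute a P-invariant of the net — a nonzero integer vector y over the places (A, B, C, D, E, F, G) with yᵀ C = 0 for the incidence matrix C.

Incidence matrix C (rows=places, cols=transitions):
        α    β    γ    δ    ε    ζ
    A   0    0   -2    0    0   -1
    B   0   -2    3    2    0    0
    C   4    0    0    0    0    0
    D   0    0    0   -2    0    0
    E   0    0    0    0    2    0
    F   0    0   -4   -2    2    1
    G  -4    2    0    0   -2    0

Candidate y = [1, 2, 2, 1, 1, 1, 2]; check y·C column-wise:
  col α: 1·0 + 2·0 + 2·4 + 1·0 + 1·0 + 1·0 + 2·-4 = 0
  col β: 1·0 + 2·-2 + 2·0 + 1·0 + 1·0 + 1·0 + 2·2 = 0
  col γ: 1·-2 + 2·3 + 2·0 + 1·0 + 1·0 + 1·-4 + 2·0 = 0
  col δ: 1·0 + 2·2 + 2·0 + 1·-2 + 1·0 + 1·-2 + 2·0 = 0
  col ε: 1·0 + 2·0 + 2·0 + 1·0 + 1·2 + 1·2 + 2·-2 = 0
  col ζ: 1·-1 + 2·0 + 2·0 + 1·0 + 1·0 + 1·1 + 2·0 = 0

y = (A:1, B:2, C:2, D:1, E:1, F:1, G:2)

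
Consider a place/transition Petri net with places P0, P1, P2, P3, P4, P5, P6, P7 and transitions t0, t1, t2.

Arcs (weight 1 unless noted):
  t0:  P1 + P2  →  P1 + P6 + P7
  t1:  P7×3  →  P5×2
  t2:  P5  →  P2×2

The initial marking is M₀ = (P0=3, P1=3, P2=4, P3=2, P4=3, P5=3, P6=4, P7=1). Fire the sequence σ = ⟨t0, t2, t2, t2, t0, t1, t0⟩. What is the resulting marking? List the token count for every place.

step 1: fire t0:  (P0=3, P1=3, P2=4, P3=2, P4=3, P5=3, P6=4, P7=1) → (P0=3, P1=3, P2=3, P3=2, P4=3, P5=3, P6=5, P7=2)
step 2: fire t2:  (P0=3, P1=3, P2=3, P3=2, P4=3, P5=3, P6=5, P7=2) → (P0=3, P1=3, P2=5, P3=2, P4=3, P5=2, P6=5, P7=2)
step 3: fire t2:  (P0=3, P1=3, P2=5, P3=2, P4=3, P5=2, P6=5, P7=2) → (P0=3, P1=3, P2=7, P3=2, P4=3, P5=1, P6=5, P7=2)
step 4: fire t2:  (P0=3, P1=3, P2=7, P3=2, P4=3, P5=1, P6=5, P7=2) → (P0=3, P1=3, P2=9, P3=2, P4=3, P5=0, P6=5, P7=2)
step 5: fire t0:  (P0=3, P1=3, P2=9, P3=2, P4=3, P5=0, P6=5, P7=2) → (P0=3, P1=3, P2=8, P3=2, P4=3, P5=0, P6=6, P7=3)
step 6: fire t1:  (P0=3, P1=3, P2=8, P3=2, P4=3, P5=0, P6=6, P7=3) → (P0=3, P1=3, P2=8, P3=2, P4=3, P5=2, P6=6, P7=0)
step 7: fire t0:  (P0=3, P1=3, P2=8, P3=2, P4=3, P5=2, P6=6, P7=0) → (P0=3, P1=3, P2=7, P3=2, P4=3, P5=2, P6=7, P7=1)

(P0=3, P1=3, P2=7, P3=2, P4=3, P5=2, P6=7, P7=1)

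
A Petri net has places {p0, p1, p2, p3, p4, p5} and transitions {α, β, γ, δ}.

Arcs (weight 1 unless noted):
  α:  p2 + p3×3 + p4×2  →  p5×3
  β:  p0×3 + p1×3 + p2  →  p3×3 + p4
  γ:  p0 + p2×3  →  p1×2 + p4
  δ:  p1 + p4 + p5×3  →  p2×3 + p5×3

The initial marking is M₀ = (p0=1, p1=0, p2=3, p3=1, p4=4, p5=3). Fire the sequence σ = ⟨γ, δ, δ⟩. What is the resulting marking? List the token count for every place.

step 1: fire γ:  (p0=1, p1=0, p2=3, p3=1, p4=4, p5=3) → (p0=0, p1=2, p2=0, p3=1, p4=5, p5=3)
step 2: fire δ:  (p0=0, p1=2, p2=0, p3=1, p4=5, p5=3) → (p0=0, p1=1, p2=3, p3=1, p4=4, p5=3)
step 3: fire δ:  (p0=0, p1=1, p2=3, p3=1, p4=4, p5=3) → (p0=0, p1=0, p2=6, p3=1, p4=3, p5=3)

(p0=0, p1=0, p2=6, p3=1, p4=3, p5=3)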